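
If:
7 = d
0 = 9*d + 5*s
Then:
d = 7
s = -63/5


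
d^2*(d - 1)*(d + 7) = d^4 + 6*d^3 - 7*d^2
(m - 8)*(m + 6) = m^2 - 2*m - 48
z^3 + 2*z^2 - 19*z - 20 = (z - 4)*(z + 1)*(z + 5)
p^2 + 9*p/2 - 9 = (p - 3/2)*(p + 6)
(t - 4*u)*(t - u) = t^2 - 5*t*u + 4*u^2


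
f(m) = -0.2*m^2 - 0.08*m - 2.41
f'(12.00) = -4.88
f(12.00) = -32.17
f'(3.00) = -1.28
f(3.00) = -4.45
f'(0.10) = -0.12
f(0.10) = -2.42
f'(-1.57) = 0.55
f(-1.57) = -2.78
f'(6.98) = -2.87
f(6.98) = -12.71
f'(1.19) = -0.56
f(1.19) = -2.79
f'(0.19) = -0.16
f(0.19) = -2.43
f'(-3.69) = 1.40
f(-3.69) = -4.84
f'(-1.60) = 0.56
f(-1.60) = -2.79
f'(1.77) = -0.79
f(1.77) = -3.18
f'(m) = -0.4*m - 0.08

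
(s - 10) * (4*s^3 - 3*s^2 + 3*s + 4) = 4*s^4 - 43*s^3 + 33*s^2 - 26*s - 40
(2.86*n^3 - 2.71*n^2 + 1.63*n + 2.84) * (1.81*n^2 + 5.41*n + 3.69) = 5.1766*n^5 + 10.5675*n^4 - 1.1574*n^3 + 3.9588*n^2 + 21.3791*n + 10.4796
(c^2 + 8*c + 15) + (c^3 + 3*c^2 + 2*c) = c^3 + 4*c^2 + 10*c + 15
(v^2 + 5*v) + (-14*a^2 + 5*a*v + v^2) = -14*a^2 + 5*a*v + 2*v^2 + 5*v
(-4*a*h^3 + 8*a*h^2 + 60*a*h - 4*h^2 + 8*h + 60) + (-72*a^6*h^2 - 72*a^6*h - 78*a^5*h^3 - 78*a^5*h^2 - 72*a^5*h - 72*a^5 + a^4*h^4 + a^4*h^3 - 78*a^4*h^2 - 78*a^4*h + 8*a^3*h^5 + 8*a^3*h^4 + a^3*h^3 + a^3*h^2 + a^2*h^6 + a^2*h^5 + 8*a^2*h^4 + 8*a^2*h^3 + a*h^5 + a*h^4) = -72*a^6*h^2 - 72*a^6*h - 78*a^5*h^3 - 78*a^5*h^2 - 72*a^5*h - 72*a^5 + a^4*h^4 + a^4*h^3 - 78*a^4*h^2 - 78*a^4*h + 8*a^3*h^5 + 8*a^3*h^4 + a^3*h^3 + a^3*h^2 + a^2*h^6 + a^2*h^5 + 8*a^2*h^4 + 8*a^2*h^3 + a*h^5 + a*h^4 - 4*a*h^3 + 8*a*h^2 + 60*a*h - 4*h^2 + 8*h + 60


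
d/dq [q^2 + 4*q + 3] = 2*q + 4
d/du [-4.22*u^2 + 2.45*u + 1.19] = 2.45 - 8.44*u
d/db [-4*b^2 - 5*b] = -8*b - 5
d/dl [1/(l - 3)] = -1/(l - 3)^2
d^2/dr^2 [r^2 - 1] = 2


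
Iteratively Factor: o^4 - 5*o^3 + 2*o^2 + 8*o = (o - 4)*(o^3 - o^2 - 2*o) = o*(o - 4)*(o^2 - o - 2) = o*(o - 4)*(o - 2)*(o + 1)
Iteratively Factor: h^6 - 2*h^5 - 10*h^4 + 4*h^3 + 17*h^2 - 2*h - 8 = (h + 1)*(h^5 - 3*h^4 - 7*h^3 + 11*h^2 + 6*h - 8) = (h + 1)^2*(h^4 - 4*h^3 - 3*h^2 + 14*h - 8) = (h - 1)*(h + 1)^2*(h^3 - 3*h^2 - 6*h + 8) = (h - 4)*(h - 1)*(h + 1)^2*(h^2 + h - 2) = (h - 4)*(h - 1)^2*(h + 1)^2*(h + 2)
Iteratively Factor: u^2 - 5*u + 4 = (u - 4)*(u - 1)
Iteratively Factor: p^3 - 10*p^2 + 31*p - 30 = (p - 3)*(p^2 - 7*p + 10) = (p - 5)*(p - 3)*(p - 2)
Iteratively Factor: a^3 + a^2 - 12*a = (a)*(a^2 + a - 12) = a*(a + 4)*(a - 3)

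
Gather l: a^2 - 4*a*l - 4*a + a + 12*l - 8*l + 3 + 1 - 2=a^2 - 3*a + l*(4 - 4*a) + 2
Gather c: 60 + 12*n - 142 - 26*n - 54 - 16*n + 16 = -30*n - 120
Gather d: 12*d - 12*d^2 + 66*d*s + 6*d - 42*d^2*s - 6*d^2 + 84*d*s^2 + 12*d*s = d^2*(-42*s - 18) + d*(84*s^2 + 78*s + 18)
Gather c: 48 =48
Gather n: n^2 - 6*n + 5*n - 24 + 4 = n^2 - n - 20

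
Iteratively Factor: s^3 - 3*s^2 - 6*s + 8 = (s - 4)*(s^2 + s - 2) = (s - 4)*(s + 2)*(s - 1)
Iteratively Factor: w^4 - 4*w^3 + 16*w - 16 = (w + 2)*(w^3 - 6*w^2 + 12*w - 8) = (w - 2)*(w + 2)*(w^2 - 4*w + 4) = (w - 2)^2*(w + 2)*(w - 2)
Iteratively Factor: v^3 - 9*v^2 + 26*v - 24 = (v - 4)*(v^2 - 5*v + 6) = (v - 4)*(v - 3)*(v - 2)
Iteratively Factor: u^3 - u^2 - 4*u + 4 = (u - 2)*(u^2 + u - 2) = (u - 2)*(u + 2)*(u - 1)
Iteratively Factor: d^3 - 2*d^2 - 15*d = (d + 3)*(d^2 - 5*d) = d*(d + 3)*(d - 5)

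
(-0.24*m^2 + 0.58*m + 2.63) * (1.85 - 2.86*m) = 0.6864*m^3 - 2.1028*m^2 - 6.4488*m + 4.8655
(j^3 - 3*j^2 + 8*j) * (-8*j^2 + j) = -8*j^5 + 25*j^4 - 67*j^3 + 8*j^2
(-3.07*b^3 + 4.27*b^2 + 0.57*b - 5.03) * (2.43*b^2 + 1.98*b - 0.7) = -7.4601*b^5 + 4.2975*b^4 + 11.9887*b^3 - 14.0833*b^2 - 10.3584*b + 3.521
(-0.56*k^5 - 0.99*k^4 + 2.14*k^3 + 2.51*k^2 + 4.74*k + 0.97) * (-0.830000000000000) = 0.4648*k^5 + 0.8217*k^4 - 1.7762*k^3 - 2.0833*k^2 - 3.9342*k - 0.8051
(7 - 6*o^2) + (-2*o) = -6*o^2 - 2*o + 7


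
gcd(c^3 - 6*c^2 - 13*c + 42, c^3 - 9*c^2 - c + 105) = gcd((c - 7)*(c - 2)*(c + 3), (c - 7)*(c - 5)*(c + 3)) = c^2 - 4*c - 21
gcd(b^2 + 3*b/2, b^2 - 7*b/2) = b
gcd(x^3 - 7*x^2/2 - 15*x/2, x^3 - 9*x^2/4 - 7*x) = x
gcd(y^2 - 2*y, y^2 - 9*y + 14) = y - 2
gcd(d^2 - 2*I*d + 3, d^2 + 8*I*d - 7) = d + I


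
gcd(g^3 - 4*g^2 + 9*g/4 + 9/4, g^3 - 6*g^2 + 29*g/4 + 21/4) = g^2 - 5*g/2 - 3/2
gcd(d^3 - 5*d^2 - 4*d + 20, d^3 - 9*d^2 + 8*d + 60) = d^2 - 3*d - 10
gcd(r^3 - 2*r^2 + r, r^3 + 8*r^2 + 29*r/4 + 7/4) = 1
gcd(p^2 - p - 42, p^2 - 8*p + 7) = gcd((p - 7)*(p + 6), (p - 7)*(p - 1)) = p - 7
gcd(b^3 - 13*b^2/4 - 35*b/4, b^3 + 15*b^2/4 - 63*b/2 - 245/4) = b^2 - 13*b/4 - 35/4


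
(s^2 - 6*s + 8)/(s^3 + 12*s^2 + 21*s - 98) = (s - 4)/(s^2 + 14*s + 49)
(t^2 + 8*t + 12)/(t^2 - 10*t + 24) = (t^2 + 8*t + 12)/(t^2 - 10*t + 24)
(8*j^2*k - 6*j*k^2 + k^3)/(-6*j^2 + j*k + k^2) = k*(-4*j + k)/(3*j + k)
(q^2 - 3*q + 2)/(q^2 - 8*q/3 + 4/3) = 3*(q - 1)/(3*q - 2)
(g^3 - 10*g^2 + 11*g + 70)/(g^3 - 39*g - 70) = (g - 5)/(g + 5)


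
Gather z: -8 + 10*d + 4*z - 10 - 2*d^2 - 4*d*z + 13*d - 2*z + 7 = -2*d^2 + 23*d + z*(2 - 4*d) - 11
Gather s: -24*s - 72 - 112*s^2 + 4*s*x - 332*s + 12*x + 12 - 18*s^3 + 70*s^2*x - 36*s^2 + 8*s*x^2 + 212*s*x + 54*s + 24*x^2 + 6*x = -18*s^3 + s^2*(70*x - 148) + s*(8*x^2 + 216*x - 302) + 24*x^2 + 18*x - 60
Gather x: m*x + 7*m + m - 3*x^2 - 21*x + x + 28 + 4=8*m - 3*x^2 + x*(m - 20) + 32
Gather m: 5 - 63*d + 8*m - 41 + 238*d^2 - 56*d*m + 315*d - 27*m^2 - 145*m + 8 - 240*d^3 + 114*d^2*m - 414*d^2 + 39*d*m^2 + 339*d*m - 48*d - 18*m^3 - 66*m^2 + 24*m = -240*d^3 - 176*d^2 + 204*d - 18*m^3 + m^2*(39*d - 93) + m*(114*d^2 + 283*d - 113) - 28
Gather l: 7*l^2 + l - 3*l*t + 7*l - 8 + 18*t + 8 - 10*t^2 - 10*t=7*l^2 + l*(8 - 3*t) - 10*t^2 + 8*t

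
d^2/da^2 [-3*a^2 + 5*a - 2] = -6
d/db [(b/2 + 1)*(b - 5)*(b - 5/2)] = 3*b^2/2 - 11*b/2 - 5/4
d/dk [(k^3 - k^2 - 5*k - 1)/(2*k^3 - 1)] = (2*k^4 + 20*k^3 + 3*k^2 + 2*k + 5)/(4*k^6 - 4*k^3 + 1)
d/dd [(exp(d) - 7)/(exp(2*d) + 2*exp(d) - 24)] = (-2*(exp(d) - 7)*(exp(d) + 1) + exp(2*d) + 2*exp(d) - 24)*exp(d)/(exp(2*d) + 2*exp(d) - 24)^2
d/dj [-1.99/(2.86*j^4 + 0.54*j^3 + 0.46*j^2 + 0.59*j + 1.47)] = (22.7656*j^3 + 3.2238*j^2 + 1.8308*j + 1.1741)/(2.86*j^4 + 0.54*j^3 + 0.46*j^2 + 0.59*j + 1.47)^2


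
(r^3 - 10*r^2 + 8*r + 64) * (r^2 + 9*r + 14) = r^5 - r^4 - 68*r^3 - 4*r^2 + 688*r + 896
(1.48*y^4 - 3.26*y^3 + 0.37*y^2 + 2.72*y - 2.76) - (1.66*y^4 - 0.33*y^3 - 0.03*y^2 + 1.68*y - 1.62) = -0.18*y^4 - 2.93*y^3 + 0.4*y^2 + 1.04*y - 1.14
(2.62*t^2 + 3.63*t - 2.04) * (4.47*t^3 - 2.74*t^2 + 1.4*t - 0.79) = 11.7114*t^5 + 9.0473*t^4 - 15.397*t^3 + 8.6018*t^2 - 5.7237*t + 1.6116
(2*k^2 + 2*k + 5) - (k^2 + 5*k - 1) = k^2 - 3*k + 6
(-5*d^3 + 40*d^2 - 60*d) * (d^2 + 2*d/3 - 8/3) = -5*d^5 + 110*d^4/3 - 20*d^3 - 440*d^2/3 + 160*d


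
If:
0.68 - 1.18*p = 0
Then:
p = 0.58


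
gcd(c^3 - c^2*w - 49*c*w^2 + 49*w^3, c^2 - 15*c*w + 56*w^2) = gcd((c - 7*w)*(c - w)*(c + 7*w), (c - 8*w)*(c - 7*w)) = -c + 7*w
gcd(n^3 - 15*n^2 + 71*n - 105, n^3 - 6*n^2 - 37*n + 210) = n^2 - 12*n + 35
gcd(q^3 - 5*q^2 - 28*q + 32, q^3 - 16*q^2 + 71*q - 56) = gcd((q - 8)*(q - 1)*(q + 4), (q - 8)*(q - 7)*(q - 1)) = q^2 - 9*q + 8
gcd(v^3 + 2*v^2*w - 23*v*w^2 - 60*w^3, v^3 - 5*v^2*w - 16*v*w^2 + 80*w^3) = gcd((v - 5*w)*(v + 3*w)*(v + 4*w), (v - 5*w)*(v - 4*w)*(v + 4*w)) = v^2 - v*w - 20*w^2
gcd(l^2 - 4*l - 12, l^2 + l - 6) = 1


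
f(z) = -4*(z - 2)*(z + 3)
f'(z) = -8*z - 4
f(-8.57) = -235.50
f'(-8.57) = 64.56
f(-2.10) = 14.76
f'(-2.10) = 12.80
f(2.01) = -0.20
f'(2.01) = -20.08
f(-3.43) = -9.34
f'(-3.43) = 23.44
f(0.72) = 19.05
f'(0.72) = -9.76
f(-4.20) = -29.76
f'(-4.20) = 29.60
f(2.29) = -6.14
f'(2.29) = -22.32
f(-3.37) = -7.95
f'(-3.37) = 22.96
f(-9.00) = -264.00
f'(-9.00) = 68.00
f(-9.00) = -264.00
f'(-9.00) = 68.00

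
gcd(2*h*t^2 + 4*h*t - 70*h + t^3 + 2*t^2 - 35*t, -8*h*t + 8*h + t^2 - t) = 1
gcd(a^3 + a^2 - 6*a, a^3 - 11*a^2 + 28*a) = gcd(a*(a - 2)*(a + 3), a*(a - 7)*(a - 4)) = a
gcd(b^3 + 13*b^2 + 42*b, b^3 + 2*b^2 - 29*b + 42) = b + 7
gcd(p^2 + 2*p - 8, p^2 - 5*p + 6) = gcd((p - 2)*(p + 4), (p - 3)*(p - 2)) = p - 2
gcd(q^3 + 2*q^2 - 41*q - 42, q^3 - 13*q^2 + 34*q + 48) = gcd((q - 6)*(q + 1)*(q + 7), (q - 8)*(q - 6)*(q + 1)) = q^2 - 5*q - 6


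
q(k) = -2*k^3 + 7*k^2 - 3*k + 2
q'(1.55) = 4.28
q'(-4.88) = -214.21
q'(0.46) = 2.17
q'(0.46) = 2.17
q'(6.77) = -183.22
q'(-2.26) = -65.29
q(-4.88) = 415.77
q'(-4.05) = -158.12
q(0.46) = 1.91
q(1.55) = 6.72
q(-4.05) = 261.83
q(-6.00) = 704.00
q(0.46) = 1.91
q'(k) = -6*k^2 + 14*k - 3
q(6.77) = -318.06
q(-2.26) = 67.62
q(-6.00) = 704.00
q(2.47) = 7.16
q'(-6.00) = -303.00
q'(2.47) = -5.03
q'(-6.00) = -303.00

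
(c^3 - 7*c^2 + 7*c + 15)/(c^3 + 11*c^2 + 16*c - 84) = (c^3 - 7*c^2 + 7*c + 15)/(c^3 + 11*c^2 + 16*c - 84)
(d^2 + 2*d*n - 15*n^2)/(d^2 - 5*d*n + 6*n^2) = (d + 5*n)/(d - 2*n)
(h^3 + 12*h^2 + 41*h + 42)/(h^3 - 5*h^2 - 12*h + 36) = (h^2 + 9*h + 14)/(h^2 - 8*h + 12)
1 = 1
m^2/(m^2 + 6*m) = m/(m + 6)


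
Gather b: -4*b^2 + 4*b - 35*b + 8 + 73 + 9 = -4*b^2 - 31*b + 90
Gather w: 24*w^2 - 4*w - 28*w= 24*w^2 - 32*w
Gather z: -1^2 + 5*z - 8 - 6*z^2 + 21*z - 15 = -6*z^2 + 26*z - 24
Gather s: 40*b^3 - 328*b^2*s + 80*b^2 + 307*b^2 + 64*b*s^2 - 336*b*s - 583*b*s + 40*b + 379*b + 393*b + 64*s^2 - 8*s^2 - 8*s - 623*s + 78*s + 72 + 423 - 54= 40*b^3 + 387*b^2 + 812*b + s^2*(64*b + 56) + s*(-328*b^2 - 919*b - 553) + 441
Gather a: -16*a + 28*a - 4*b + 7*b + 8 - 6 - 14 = 12*a + 3*b - 12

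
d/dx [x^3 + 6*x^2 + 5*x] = 3*x^2 + 12*x + 5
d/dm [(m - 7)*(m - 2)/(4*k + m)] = ((4*k + m)*(2*m - 9) - (m - 7)*(m - 2))/(4*k + m)^2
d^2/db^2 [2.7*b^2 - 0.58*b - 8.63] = 5.40000000000000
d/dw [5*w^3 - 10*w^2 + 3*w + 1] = 15*w^2 - 20*w + 3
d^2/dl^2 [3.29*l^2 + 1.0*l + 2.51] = 6.58000000000000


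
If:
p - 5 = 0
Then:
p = 5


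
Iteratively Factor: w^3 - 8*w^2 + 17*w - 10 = (w - 5)*(w^2 - 3*w + 2) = (w - 5)*(w - 1)*(w - 2)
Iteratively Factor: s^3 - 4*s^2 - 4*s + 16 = (s - 4)*(s^2 - 4) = (s - 4)*(s + 2)*(s - 2)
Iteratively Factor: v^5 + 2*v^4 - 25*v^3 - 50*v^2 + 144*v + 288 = (v + 4)*(v^4 - 2*v^3 - 17*v^2 + 18*v + 72) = (v + 2)*(v + 4)*(v^3 - 4*v^2 - 9*v + 36) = (v - 4)*(v + 2)*(v + 4)*(v^2 - 9) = (v - 4)*(v - 3)*(v + 2)*(v + 4)*(v + 3)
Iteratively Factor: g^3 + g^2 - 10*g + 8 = (g + 4)*(g^2 - 3*g + 2) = (g - 1)*(g + 4)*(g - 2)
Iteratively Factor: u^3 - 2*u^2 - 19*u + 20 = (u - 1)*(u^2 - u - 20) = (u - 1)*(u + 4)*(u - 5)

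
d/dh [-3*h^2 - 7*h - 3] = -6*h - 7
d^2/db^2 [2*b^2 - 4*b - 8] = 4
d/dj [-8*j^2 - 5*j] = -16*j - 5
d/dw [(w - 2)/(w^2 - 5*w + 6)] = -1/(w^2 - 6*w + 9)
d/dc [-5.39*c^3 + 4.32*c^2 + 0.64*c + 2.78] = -16.17*c^2 + 8.64*c + 0.64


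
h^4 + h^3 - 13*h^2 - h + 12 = (h - 3)*(h - 1)*(h + 1)*(h + 4)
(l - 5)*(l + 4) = l^2 - l - 20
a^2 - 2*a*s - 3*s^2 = (a - 3*s)*(a + s)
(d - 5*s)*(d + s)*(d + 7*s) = d^3 + 3*d^2*s - 33*d*s^2 - 35*s^3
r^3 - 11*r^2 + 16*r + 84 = (r - 7)*(r - 6)*(r + 2)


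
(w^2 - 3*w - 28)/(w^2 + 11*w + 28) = (w - 7)/(w + 7)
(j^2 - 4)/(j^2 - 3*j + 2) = (j + 2)/(j - 1)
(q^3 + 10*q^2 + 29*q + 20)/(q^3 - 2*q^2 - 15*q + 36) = (q^2 + 6*q + 5)/(q^2 - 6*q + 9)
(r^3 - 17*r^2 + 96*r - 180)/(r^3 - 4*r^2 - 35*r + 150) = (r^2 - 12*r + 36)/(r^2 + r - 30)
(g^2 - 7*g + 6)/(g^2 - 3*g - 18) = (g - 1)/(g + 3)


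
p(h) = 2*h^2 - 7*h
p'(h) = 4*h - 7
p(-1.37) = 13.34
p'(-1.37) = -12.48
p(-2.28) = 26.36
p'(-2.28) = -16.12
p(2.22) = -5.68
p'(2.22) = 1.88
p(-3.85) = 56.60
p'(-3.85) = -22.40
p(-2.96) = 38.24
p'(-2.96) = -18.84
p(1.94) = -6.05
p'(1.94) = 0.76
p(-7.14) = 151.94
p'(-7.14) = -35.56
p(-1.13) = 10.46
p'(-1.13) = -11.52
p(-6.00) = 114.00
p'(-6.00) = -31.00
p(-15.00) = 555.00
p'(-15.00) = -67.00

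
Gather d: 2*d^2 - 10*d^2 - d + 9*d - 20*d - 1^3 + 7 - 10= -8*d^2 - 12*d - 4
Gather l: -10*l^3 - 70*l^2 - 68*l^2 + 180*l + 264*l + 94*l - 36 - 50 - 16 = -10*l^3 - 138*l^2 + 538*l - 102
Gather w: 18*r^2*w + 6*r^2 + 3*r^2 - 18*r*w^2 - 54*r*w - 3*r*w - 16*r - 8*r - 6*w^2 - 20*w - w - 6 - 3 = 9*r^2 - 24*r + w^2*(-18*r - 6) + w*(18*r^2 - 57*r - 21) - 9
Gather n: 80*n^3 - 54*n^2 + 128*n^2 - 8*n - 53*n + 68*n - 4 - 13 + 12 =80*n^3 + 74*n^2 + 7*n - 5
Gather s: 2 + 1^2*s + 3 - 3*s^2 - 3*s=-3*s^2 - 2*s + 5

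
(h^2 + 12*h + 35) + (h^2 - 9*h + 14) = 2*h^2 + 3*h + 49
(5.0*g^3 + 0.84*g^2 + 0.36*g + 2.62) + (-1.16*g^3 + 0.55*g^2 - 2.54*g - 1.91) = 3.84*g^3 + 1.39*g^2 - 2.18*g + 0.71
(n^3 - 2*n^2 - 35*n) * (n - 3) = n^4 - 5*n^3 - 29*n^2 + 105*n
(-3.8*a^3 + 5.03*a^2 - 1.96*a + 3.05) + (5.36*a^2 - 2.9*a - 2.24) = -3.8*a^3 + 10.39*a^2 - 4.86*a + 0.81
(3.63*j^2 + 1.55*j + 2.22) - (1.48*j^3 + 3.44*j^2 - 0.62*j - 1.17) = -1.48*j^3 + 0.19*j^2 + 2.17*j + 3.39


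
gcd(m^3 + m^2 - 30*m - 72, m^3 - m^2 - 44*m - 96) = m^2 + 7*m + 12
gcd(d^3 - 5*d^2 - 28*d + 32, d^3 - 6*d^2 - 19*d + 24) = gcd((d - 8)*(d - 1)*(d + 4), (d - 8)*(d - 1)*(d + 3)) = d^2 - 9*d + 8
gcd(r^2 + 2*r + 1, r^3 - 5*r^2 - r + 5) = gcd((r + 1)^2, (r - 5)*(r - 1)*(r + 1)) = r + 1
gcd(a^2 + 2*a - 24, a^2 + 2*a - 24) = a^2 + 2*a - 24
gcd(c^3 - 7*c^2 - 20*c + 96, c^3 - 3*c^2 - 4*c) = 1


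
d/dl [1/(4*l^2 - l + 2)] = (1 - 8*l)/(4*l^2 - l + 2)^2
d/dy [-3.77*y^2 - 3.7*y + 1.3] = -7.54*y - 3.7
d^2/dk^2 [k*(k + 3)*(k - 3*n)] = 6*k - 6*n + 6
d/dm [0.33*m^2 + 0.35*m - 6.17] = 0.66*m + 0.35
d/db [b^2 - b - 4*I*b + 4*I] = 2*b - 1 - 4*I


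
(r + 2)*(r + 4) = r^2 + 6*r + 8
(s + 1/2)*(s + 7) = s^2 + 15*s/2 + 7/2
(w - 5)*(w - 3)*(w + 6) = w^3 - 2*w^2 - 33*w + 90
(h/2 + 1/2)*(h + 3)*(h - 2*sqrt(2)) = h^3/2 - sqrt(2)*h^2 + 2*h^2 - 4*sqrt(2)*h + 3*h/2 - 3*sqrt(2)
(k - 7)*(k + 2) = k^2 - 5*k - 14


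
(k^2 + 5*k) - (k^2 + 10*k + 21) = -5*k - 21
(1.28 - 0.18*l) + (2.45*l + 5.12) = 2.27*l + 6.4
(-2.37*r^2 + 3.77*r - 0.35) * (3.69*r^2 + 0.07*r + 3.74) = -8.7453*r^4 + 13.7454*r^3 - 9.8914*r^2 + 14.0753*r - 1.309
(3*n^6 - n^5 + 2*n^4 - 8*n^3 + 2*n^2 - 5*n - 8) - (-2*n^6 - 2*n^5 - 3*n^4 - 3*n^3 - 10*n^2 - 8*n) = 5*n^6 + n^5 + 5*n^4 - 5*n^3 + 12*n^2 + 3*n - 8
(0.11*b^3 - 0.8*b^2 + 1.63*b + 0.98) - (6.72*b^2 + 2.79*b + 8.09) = 0.11*b^3 - 7.52*b^2 - 1.16*b - 7.11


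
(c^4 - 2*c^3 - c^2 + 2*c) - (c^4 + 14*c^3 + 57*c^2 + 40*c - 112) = -16*c^3 - 58*c^2 - 38*c + 112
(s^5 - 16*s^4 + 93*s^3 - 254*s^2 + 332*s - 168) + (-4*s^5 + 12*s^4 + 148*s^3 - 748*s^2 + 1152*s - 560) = -3*s^5 - 4*s^4 + 241*s^3 - 1002*s^2 + 1484*s - 728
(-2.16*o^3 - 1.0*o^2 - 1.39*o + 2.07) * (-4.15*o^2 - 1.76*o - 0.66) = 8.964*o^5 + 7.9516*o^4 + 8.9541*o^3 - 5.4841*o^2 - 2.7258*o - 1.3662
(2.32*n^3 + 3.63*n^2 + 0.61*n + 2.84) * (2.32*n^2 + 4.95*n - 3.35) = 5.3824*n^5 + 19.9056*n^4 + 11.6117*n^3 - 2.5522*n^2 + 12.0145*n - 9.514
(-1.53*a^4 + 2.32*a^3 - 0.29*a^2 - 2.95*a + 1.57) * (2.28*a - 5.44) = -3.4884*a^5 + 13.6128*a^4 - 13.282*a^3 - 5.1484*a^2 + 19.6276*a - 8.5408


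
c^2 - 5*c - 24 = (c - 8)*(c + 3)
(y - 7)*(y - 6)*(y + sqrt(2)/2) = y^3 - 13*y^2 + sqrt(2)*y^2/2 - 13*sqrt(2)*y/2 + 42*y + 21*sqrt(2)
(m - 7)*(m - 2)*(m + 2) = m^3 - 7*m^2 - 4*m + 28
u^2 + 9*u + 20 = (u + 4)*(u + 5)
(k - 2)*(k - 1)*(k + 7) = k^3 + 4*k^2 - 19*k + 14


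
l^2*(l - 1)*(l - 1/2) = l^4 - 3*l^3/2 + l^2/2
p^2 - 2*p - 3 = (p - 3)*(p + 1)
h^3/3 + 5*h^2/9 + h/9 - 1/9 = (h/3 + 1/3)*(h - 1/3)*(h + 1)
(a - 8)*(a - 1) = a^2 - 9*a + 8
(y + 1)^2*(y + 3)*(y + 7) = y^4 + 12*y^3 + 42*y^2 + 52*y + 21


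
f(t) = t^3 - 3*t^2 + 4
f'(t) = 3*t^2 - 6*t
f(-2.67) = -36.42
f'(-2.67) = 37.41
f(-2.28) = -23.45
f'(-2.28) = 29.28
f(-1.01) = -0.09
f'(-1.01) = 9.12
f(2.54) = 1.03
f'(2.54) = 4.11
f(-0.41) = 3.43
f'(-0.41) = 2.96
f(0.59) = 3.16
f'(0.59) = -2.50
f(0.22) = 3.87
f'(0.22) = -1.17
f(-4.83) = -178.67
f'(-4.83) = 98.97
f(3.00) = 4.00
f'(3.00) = 9.00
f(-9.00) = -968.00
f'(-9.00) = 297.00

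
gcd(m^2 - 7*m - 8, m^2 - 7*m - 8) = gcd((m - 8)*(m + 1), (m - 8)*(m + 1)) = m^2 - 7*m - 8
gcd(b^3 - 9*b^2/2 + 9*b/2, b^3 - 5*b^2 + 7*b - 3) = b - 3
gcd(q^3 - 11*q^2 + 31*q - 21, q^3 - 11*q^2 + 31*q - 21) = q^3 - 11*q^2 + 31*q - 21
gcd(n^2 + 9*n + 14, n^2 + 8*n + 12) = n + 2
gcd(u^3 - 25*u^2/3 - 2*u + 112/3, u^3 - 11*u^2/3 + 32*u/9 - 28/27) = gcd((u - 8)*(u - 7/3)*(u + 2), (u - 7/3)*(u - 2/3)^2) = u - 7/3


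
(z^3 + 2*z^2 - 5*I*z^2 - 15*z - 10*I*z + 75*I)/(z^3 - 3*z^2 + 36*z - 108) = (z^2 + 5*z*(1 - I) - 25*I)/(z^2 + 36)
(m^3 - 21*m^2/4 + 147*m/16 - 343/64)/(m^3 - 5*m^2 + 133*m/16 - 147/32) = (4*m - 7)/(2*(2*m - 3))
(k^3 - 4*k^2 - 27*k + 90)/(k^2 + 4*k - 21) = (k^2 - k - 30)/(k + 7)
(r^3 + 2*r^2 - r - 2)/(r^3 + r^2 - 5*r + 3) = (r^2 + 3*r + 2)/(r^2 + 2*r - 3)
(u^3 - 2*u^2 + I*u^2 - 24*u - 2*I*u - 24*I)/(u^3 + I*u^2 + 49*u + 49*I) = (u^2 - 2*u - 24)/(u^2 + 49)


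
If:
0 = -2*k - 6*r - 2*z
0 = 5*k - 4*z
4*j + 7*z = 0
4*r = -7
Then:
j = -245/48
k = 7/3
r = -7/4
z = 35/12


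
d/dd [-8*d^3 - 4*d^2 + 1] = 8*d*(-3*d - 1)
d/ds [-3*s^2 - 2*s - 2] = -6*s - 2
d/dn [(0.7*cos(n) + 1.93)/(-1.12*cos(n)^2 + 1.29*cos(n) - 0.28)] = (-0.784*cos(n)^2 - 4.3232*cos(n) + 2.6857)*sin(n)/(1.2544*cos(n)^4 - 2.8896*cos(n)^3 + 2.2913*cos(n)^2 - 0.7224*cos(n) + 0.0784)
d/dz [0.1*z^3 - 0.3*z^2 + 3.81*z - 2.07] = 0.3*z^2 - 0.6*z + 3.81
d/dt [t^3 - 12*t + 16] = 3*t^2 - 12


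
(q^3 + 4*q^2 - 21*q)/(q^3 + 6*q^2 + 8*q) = (q^2 + 4*q - 21)/(q^2 + 6*q + 8)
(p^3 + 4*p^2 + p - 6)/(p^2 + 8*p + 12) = (p^2 + 2*p - 3)/(p + 6)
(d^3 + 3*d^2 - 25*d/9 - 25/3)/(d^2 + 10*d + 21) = (d^2 - 25/9)/(d + 7)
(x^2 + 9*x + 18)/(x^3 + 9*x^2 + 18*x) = 1/x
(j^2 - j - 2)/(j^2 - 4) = (j + 1)/(j + 2)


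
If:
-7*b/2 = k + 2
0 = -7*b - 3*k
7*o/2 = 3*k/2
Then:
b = -12/7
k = 4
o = 12/7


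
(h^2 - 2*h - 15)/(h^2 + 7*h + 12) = (h - 5)/(h + 4)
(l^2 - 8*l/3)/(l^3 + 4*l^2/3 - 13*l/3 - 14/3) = l*(3*l - 8)/(3*l^3 + 4*l^2 - 13*l - 14)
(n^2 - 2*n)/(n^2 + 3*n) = (n - 2)/(n + 3)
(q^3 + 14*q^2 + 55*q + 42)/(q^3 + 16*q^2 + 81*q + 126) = (q + 1)/(q + 3)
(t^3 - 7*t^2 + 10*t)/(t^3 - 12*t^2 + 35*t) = (t - 2)/(t - 7)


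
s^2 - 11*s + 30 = (s - 6)*(s - 5)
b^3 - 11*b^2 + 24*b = b*(b - 8)*(b - 3)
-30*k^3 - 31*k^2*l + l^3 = (-6*k + l)*(k + l)*(5*k + l)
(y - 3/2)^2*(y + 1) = y^3 - 2*y^2 - 3*y/4 + 9/4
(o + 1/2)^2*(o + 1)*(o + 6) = o^4 + 8*o^3 + 53*o^2/4 + 31*o/4 + 3/2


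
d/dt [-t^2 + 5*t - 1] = 5 - 2*t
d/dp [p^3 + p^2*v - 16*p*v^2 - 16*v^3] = 3*p^2 + 2*p*v - 16*v^2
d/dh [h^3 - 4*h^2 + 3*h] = 3*h^2 - 8*h + 3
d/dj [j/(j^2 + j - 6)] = (j^2 - j*(2*j + 1) + j - 6)/(j^2 + j - 6)^2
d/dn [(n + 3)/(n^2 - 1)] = (n^2 - 2*n*(n + 3) - 1)/(n^2 - 1)^2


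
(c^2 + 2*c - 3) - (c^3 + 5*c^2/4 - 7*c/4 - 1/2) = -c^3 - c^2/4 + 15*c/4 - 5/2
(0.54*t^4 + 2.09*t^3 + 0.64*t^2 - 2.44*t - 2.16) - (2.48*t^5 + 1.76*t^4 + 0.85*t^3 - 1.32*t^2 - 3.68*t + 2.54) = -2.48*t^5 - 1.22*t^4 + 1.24*t^3 + 1.96*t^2 + 1.24*t - 4.7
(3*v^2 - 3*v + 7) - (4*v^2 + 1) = -v^2 - 3*v + 6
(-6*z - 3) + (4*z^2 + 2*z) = 4*z^2 - 4*z - 3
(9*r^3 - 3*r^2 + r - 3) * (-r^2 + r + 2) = -9*r^5 + 12*r^4 + 14*r^3 - 2*r^2 - r - 6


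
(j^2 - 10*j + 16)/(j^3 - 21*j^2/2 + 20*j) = 2*(j - 2)/(j*(2*j - 5))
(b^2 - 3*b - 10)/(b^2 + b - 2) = (b - 5)/(b - 1)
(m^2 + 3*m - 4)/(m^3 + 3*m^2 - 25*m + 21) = (m + 4)/(m^2 + 4*m - 21)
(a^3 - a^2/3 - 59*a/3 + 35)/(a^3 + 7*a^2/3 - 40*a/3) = (3*a^2 - 16*a + 21)/(a*(3*a - 8))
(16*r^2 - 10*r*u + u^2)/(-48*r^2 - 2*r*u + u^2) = (-2*r + u)/(6*r + u)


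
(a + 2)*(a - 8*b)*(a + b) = a^3 - 7*a^2*b + 2*a^2 - 8*a*b^2 - 14*a*b - 16*b^2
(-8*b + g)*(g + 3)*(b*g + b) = -8*b^2*g^2 - 32*b^2*g - 24*b^2 + b*g^3 + 4*b*g^2 + 3*b*g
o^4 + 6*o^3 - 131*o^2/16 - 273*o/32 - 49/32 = (o - 7/4)*(o + 1/4)*(o + 1/2)*(o + 7)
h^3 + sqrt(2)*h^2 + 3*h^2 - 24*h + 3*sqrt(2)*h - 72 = (h + 3)*(h - 3*sqrt(2))*(h + 4*sqrt(2))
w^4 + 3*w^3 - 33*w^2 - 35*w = w*(w - 5)*(w + 1)*(w + 7)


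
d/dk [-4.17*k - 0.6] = -4.17000000000000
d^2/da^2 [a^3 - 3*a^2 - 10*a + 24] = 6*a - 6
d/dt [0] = 0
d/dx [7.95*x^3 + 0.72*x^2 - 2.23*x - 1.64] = 23.85*x^2 + 1.44*x - 2.23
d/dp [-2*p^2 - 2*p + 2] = -4*p - 2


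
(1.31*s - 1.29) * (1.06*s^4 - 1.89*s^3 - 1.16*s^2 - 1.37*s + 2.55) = 1.3886*s^5 - 3.8433*s^4 + 0.9185*s^3 - 0.2983*s^2 + 5.1078*s - 3.2895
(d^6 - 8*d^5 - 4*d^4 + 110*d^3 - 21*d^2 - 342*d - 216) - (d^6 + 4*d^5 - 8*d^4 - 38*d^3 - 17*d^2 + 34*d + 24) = -12*d^5 + 4*d^4 + 148*d^3 - 4*d^2 - 376*d - 240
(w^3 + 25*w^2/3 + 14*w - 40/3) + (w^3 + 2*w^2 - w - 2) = 2*w^3 + 31*w^2/3 + 13*w - 46/3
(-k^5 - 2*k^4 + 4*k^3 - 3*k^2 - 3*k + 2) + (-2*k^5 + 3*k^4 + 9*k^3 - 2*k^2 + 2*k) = -3*k^5 + k^4 + 13*k^3 - 5*k^2 - k + 2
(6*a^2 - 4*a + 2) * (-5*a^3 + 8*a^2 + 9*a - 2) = -30*a^5 + 68*a^4 + 12*a^3 - 32*a^2 + 26*a - 4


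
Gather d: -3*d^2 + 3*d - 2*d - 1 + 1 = -3*d^2 + d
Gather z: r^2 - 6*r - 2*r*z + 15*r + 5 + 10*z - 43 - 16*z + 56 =r^2 + 9*r + z*(-2*r - 6) + 18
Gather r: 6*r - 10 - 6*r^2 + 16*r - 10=-6*r^2 + 22*r - 20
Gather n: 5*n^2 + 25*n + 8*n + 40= 5*n^2 + 33*n + 40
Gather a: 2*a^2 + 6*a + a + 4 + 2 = 2*a^2 + 7*a + 6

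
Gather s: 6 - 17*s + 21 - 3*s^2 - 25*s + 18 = -3*s^2 - 42*s + 45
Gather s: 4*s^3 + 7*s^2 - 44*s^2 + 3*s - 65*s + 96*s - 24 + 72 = 4*s^3 - 37*s^2 + 34*s + 48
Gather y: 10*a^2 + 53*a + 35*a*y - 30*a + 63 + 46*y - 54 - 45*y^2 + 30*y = 10*a^2 + 23*a - 45*y^2 + y*(35*a + 76) + 9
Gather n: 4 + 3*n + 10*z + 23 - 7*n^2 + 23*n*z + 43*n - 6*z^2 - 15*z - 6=-7*n^2 + n*(23*z + 46) - 6*z^2 - 5*z + 21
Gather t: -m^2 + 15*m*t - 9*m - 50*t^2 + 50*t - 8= -m^2 - 9*m - 50*t^2 + t*(15*m + 50) - 8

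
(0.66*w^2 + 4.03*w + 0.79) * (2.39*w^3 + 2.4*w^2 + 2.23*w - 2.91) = 1.5774*w^5 + 11.2157*w^4 + 13.0319*w^3 + 8.9623*w^2 - 9.9656*w - 2.2989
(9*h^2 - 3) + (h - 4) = 9*h^2 + h - 7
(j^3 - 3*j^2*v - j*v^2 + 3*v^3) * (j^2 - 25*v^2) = j^5 - 3*j^4*v - 26*j^3*v^2 + 78*j^2*v^3 + 25*j*v^4 - 75*v^5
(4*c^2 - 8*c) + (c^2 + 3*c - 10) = 5*c^2 - 5*c - 10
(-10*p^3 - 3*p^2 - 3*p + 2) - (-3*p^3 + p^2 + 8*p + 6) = -7*p^3 - 4*p^2 - 11*p - 4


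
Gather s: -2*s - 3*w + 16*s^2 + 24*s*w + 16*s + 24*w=16*s^2 + s*(24*w + 14) + 21*w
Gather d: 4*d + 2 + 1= 4*d + 3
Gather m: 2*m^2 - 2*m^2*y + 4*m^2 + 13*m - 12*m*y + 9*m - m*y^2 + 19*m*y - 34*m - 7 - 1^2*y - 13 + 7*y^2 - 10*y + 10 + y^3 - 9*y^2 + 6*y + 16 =m^2*(6 - 2*y) + m*(-y^2 + 7*y - 12) + y^3 - 2*y^2 - 5*y + 6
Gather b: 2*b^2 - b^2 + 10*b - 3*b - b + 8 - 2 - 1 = b^2 + 6*b + 5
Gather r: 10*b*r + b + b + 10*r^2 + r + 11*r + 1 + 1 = 2*b + 10*r^2 + r*(10*b + 12) + 2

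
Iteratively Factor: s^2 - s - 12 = (s + 3)*(s - 4)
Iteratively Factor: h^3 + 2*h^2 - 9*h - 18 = (h + 3)*(h^2 - h - 6) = (h - 3)*(h + 3)*(h + 2)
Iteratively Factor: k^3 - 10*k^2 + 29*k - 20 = (k - 4)*(k^2 - 6*k + 5) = (k - 4)*(k - 1)*(k - 5)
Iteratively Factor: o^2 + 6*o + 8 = (o + 2)*(o + 4)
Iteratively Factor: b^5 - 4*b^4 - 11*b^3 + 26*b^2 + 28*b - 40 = (b + 2)*(b^4 - 6*b^3 + b^2 + 24*b - 20) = (b + 2)^2*(b^3 - 8*b^2 + 17*b - 10) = (b - 1)*(b + 2)^2*(b^2 - 7*b + 10) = (b - 2)*(b - 1)*(b + 2)^2*(b - 5)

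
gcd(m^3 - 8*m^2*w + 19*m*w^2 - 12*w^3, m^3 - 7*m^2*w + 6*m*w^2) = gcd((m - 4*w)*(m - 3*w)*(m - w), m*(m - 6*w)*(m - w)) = -m + w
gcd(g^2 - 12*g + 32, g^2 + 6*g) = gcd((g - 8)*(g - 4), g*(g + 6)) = 1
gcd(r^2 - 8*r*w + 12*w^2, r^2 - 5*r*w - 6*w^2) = r - 6*w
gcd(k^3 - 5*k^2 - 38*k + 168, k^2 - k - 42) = k^2 - k - 42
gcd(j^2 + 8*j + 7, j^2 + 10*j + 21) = j + 7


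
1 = 1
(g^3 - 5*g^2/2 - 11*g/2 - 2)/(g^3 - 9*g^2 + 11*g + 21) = (g^2 - 7*g/2 - 2)/(g^2 - 10*g + 21)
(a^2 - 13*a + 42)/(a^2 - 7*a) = (a - 6)/a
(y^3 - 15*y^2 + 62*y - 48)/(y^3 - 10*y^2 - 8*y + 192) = (y - 1)/(y + 4)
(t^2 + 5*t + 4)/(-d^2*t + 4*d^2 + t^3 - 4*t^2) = (t^2 + 5*t + 4)/(-d^2*t + 4*d^2 + t^3 - 4*t^2)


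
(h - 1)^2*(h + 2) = h^3 - 3*h + 2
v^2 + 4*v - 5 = (v - 1)*(v + 5)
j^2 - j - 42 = (j - 7)*(j + 6)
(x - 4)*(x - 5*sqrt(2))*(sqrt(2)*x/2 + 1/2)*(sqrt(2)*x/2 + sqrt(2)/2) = x^4/2 - 9*sqrt(2)*x^3/4 - 3*x^3/2 - 9*x^2/2 + 27*sqrt(2)*x^2/4 + 15*x/2 + 9*sqrt(2)*x + 10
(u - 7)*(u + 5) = u^2 - 2*u - 35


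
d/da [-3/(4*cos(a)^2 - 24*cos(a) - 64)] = 3*(3 - cos(a))*sin(a)/(2*(sin(a)^2 + 6*cos(a) + 15)^2)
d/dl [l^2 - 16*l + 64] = 2*l - 16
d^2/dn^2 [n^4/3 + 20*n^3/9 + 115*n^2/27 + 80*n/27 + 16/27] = 4*n^2 + 40*n/3 + 230/27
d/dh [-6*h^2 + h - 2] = 1 - 12*h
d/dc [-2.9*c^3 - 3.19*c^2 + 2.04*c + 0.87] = -8.7*c^2 - 6.38*c + 2.04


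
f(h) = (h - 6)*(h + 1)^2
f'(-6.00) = 145.00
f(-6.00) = -300.00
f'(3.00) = -8.00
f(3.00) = -48.00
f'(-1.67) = 10.73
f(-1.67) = -3.44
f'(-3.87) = 64.89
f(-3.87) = -81.30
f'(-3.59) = 56.38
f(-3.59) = -64.33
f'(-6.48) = 166.81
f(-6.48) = -374.78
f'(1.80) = -15.68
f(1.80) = -32.93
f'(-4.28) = 78.20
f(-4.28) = -110.60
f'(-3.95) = 67.41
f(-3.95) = -86.59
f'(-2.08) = 18.62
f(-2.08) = -9.42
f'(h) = (h - 6)*(2*h + 2) + (h + 1)^2 = (h + 1)*(3*h - 11)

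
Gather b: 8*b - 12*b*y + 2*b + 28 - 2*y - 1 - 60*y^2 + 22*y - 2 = b*(10 - 12*y) - 60*y^2 + 20*y + 25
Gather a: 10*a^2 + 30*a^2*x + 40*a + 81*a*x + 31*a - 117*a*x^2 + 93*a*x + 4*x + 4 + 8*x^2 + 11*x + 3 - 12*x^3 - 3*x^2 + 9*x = a^2*(30*x + 10) + a*(-117*x^2 + 174*x + 71) - 12*x^3 + 5*x^2 + 24*x + 7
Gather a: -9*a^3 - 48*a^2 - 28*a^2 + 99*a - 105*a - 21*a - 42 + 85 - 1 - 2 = -9*a^3 - 76*a^2 - 27*a + 40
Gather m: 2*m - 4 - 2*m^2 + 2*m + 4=-2*m^2 + 4*m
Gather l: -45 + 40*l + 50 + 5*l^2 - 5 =5*l^2 + 40*l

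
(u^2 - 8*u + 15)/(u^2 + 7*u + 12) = (u^2 - 8*u + 15)/(u^2 + 7*u + 12)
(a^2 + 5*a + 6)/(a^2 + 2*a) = (a + 3)/a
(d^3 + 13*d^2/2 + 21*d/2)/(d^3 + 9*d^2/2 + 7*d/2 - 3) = d*(2*d + 7)/(2*d^2 + 3*d - 2)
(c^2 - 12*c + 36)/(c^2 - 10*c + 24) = (c - 6)/(c - 4)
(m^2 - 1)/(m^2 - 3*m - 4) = (m - 1)/(m - 4)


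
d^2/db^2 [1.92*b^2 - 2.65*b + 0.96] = 3.84000000000000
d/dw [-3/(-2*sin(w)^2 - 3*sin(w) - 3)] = -3*(4*sin(w) + 3)*cos(w)/(3*sin(w) - cos(2*w) + 4)^2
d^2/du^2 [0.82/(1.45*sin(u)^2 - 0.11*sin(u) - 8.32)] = (6.8962*sin(u)^4 - 0.39237*sin(u)^3 + 29.235542*sin(u)^2 + 0.034276*sin(u) - 19.804804)/(-1.45*sin(u)^2 + 0.11*sin(u) + 8.32)^3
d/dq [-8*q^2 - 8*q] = -16*q - 8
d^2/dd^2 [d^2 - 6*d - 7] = 2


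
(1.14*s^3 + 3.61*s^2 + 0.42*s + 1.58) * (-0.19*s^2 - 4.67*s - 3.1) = -0.2166*s^5 - 6.0097*s^4 - 20.4725*s^3 - 13.4526*s^2 - 8.6806*s - 4.898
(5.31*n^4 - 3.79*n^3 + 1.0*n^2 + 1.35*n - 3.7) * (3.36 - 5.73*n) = -30.4263*n^5 + 39.5583*n^4 - 18.4644*n^3 - 4.3755*n^2 + 25.737*n - 12.432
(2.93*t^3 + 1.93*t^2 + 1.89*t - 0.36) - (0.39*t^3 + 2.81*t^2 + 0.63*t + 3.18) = 2.54*t^3 - 0.88*t^2 + 1.26*t - 3.54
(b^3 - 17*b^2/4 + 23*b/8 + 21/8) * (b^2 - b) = b^5 - 21*b^4/4 + 57*b^3/8 - b^2/4 - 21*b/8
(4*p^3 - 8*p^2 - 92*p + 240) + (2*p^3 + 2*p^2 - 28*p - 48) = 6*p^3 - 6*p^2 - 120*p + 192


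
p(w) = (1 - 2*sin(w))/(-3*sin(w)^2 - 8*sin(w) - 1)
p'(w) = (1 - 2*sin(w))*(6*sin(w)*cos(w) + 8*cos(w))/(-3*sin(w)^2 - 8*sin(w) - 1)^2 - 2*cos(w)/(-3*sin(w)^2 - 8*sin(w) - 1) = 2*(-3*sin(w)^2 + 3*sin(w) + 5)*cos(w)/(3*sin(w)^2 + 8*sin(w) + 1)^2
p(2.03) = 0.07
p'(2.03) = -0.04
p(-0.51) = 0.90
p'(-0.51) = 1.03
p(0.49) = -0.01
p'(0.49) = 0.34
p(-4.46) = 0.08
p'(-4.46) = -0.02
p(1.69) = 0.08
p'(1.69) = -0.01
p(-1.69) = 0.75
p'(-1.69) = 0.01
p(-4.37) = 0.08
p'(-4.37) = -0.03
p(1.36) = 0.08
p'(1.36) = 0.02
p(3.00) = -0.33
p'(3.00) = -2.22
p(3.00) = -0.33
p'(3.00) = -2.22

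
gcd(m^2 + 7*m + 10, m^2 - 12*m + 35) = 1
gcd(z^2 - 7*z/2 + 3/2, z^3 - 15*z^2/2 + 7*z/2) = z - 1/2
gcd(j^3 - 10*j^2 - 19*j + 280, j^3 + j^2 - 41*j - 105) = j^2 - 2*j - 35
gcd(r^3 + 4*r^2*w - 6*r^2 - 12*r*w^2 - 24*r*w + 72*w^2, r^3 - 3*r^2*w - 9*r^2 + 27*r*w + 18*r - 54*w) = r - 6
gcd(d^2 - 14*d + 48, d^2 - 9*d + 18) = d - 6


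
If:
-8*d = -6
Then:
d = 3/4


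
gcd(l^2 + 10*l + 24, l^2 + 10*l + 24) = l^2 + 10*l + 24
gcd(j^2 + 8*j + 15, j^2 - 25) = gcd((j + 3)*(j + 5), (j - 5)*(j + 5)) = j + 5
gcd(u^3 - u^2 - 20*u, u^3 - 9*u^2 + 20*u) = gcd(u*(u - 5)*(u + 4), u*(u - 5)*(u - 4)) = u^2 - 5*u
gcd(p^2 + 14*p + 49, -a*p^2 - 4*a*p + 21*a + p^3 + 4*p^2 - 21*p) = p + 7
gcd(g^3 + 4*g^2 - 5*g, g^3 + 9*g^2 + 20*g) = g^2 + 5*g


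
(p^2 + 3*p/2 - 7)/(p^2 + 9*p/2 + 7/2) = (p - 2)/(p + 1)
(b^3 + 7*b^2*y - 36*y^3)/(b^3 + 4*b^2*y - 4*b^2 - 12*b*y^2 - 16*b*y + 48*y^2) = (b + 3*y)/(b - 4)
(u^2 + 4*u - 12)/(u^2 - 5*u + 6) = (u + 6)/(u - 3)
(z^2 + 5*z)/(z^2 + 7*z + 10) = z/(z + 2)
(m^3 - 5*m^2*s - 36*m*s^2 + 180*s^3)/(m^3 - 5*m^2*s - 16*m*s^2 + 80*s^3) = (-m^2 + 36*s^2)/(-m^2 + 16*s^2)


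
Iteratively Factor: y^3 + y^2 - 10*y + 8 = (y - 1)*(y^2 + 2*y - 8) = (y - 2)*(y - 1)*(y + 4)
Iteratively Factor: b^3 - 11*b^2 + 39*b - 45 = (b - 5)*(b^2 - 6*b + 9) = (b - 5)*(b - 3)*(b - 3)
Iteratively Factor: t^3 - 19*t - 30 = (t + 3)*(t^2 - 3*t - 10) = (t + 2)*(t + 3)*(t - 5)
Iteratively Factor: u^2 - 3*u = (u)*(u - 3)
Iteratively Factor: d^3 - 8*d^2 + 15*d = (d - 5)*(d^2 - 3*d) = d*(d - 5)*(d - 3)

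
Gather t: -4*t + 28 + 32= 60 - 4*t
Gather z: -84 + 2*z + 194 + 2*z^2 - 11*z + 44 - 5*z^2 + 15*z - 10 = -3*z^2 + 6*z + 144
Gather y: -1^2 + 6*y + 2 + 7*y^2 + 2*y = 7*y^2 + 8*y + 1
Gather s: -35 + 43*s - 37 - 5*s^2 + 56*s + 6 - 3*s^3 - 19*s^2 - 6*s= -3*s^3 - 24*s^2 + 93*s - 66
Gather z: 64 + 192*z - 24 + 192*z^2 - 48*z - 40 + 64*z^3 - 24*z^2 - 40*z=64*z^3 + 168*z^2 + 104*z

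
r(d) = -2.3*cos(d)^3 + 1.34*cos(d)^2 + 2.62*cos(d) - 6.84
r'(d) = 6.9*sin(d)*cos(d)^2 - 2.68*sin(d)*cos(d) - 2.62*sin(d)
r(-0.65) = -5.07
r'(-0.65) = 0.23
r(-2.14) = -7.50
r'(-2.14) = -0.70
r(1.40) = -6.37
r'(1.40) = -2.83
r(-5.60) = -5.07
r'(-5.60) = -0.35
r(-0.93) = -5.29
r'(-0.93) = 1.41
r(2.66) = -6.51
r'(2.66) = 2.40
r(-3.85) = -7.05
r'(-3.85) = 2.21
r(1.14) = -5.68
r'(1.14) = -2.30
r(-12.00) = -5.06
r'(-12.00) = 0.02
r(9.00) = -6.38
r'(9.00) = 2.29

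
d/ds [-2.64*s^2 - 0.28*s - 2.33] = -5.28*s - 0.28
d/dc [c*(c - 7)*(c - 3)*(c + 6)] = 4*c^3 - 12*c^2 - 78*c + 126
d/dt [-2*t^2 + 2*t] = 2 - 4*t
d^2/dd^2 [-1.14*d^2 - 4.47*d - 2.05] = -2.28000000000000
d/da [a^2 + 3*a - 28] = 2*a + 3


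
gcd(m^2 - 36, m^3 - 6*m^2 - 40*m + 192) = m + 6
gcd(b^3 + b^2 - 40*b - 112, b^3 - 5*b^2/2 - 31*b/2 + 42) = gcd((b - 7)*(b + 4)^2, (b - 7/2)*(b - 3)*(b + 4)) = b + 4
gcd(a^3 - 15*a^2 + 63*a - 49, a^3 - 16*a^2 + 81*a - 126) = a - 7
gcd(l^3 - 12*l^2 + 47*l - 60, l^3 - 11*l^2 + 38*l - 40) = l^2 - 9*l + 20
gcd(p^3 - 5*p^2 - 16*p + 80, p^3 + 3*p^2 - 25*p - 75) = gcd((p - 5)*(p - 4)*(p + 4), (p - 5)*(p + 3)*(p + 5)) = p - 5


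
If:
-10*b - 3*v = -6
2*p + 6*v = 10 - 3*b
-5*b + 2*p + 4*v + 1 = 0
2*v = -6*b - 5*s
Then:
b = 21/4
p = 349/8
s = -1/10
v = -31/2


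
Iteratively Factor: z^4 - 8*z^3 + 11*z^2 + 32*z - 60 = (z - 5)*(z^3 - 3*z^2 - 4*z + 12) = (z - 5)*(z - 3)*(z^2 - 4) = (z - 5)*(z - 3)*(z + 2)*(z - 2)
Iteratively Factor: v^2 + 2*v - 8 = (v - 2)*(v + 4)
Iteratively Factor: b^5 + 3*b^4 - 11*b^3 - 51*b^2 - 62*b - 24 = (b - 4)*(b^4 + 7*b^3 + 17*b^2 + 17*b + 6) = (b - 4)*(b + 1)*(b^3 + 6*b^2 + 11*b + 6) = (b - 4)*(b + 1)^2*(b^2 + 5*b + 6) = (b - 4)*(b + 1)^2*(b + 2)*(b + 3)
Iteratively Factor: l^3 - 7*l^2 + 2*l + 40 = (l + 2)*(l^2 - 9*l + 20) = (l - 4)*(l + 2)*(l - 5)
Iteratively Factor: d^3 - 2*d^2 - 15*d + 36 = (d - 3)*(d^2 + d - 12) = (d - 3)^2*(d + 4)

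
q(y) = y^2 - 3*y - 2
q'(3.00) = 3.00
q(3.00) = -2.00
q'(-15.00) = -33.00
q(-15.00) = 268.00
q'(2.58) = 2.16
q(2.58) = -3.08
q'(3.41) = 3.82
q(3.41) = -0.60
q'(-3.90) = -10.80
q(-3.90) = 24.91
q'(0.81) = -1.38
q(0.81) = -3.77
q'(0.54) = -1.92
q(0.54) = -3.33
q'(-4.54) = -12.08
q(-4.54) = 32.23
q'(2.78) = 2.56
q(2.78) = -2.61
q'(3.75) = 4.50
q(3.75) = 0.81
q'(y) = 2*y - 3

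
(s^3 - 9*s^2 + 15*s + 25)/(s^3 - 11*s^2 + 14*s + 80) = (s^2 - 4*s - 5)/(s^2 - 6*s - 16)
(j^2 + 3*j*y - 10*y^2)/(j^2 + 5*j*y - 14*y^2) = (j + 5*y)/(j + 7*y)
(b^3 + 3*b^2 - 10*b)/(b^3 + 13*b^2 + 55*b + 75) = b*(b - 2)/(b^2 + 8*b + 15)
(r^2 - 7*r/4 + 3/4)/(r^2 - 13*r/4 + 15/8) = 2*(r - 1)/(2*r - 5)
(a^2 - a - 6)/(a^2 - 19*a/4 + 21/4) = 4*(a + 2)/(4*a - 7)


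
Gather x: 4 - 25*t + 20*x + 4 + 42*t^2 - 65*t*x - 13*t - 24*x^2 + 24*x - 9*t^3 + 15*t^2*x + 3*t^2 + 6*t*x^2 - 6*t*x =-9*t^3 + 45*t^2 - 38*t + x^2*(6*t - 24) + x*(15*t^2 - 71*t + 44) + 8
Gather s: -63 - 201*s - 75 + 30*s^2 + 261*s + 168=30*s^2 + 60*s + 30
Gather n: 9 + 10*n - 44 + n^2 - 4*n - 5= n^2 + 6*n - 40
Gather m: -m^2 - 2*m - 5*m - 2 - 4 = -m^2 - 7*m - 6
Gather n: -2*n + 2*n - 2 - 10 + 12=0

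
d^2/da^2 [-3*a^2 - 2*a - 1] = -6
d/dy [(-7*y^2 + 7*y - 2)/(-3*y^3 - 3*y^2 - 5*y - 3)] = (-21*y^4 + 42*y^3 + 38*y^2 + 30*y - 31)/(9*y^6 + 18*y^5 + 39*y^4 + 48*y^3 + 43*y^2 + 30*y + 9)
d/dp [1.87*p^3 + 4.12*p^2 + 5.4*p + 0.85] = 5.61*p^2 + 8.24*p + 5.4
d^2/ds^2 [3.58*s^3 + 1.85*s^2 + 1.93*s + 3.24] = 21.48*s + 3.7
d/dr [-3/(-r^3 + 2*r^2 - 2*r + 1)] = 3*(-3*r^2 + 4*r - 2)/(r^3 - 2*r^2 + 2*r - 1)^2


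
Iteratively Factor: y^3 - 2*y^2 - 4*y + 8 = (y - 2)*(y^2 - 4) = (y - 2)*(y + 2)*(y - 2)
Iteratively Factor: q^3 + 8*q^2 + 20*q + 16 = (q + 4)*(q^2 + 4*q + 4) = (q + 2)*(q + 4)*(q + 2)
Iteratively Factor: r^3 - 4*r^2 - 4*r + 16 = (r + 2)*(r^2 - 6*r + 8) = (r - 2)*(r + 2)*(r - 4)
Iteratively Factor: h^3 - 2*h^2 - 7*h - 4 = (h + 1)*(h^2 - 3*h - 4) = (h - 4)*(h + 1)*(h + 1)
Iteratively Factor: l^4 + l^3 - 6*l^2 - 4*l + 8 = (l - 1)*(l^3 + 2*l^2 - 4*l - 8) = (l - 2)*(l - 1)*(l^2 + 4*l + 4) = (l - 2)*(l - 1)*(l + 2)*(l + 2)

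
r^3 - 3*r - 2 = (r - 2)*(r + 1)^2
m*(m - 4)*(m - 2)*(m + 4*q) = m^4 + 4*m^3*q - 6*m^3 - 24*m^2*q + 8*m^2 + 32*m*q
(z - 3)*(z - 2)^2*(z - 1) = z^4 - 8*z^3 + 23*z^2 - 28*z + 12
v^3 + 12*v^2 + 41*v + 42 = (v + 2)*(v + 3)*(v + 7)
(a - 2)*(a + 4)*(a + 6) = a^3 + 8*a^2 + 4*a - 48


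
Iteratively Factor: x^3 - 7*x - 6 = (x + 1)*(x^2 - x - 6) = (x - 3)*(x + 1)*(x + 2)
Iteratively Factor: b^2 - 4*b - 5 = (b - 5)*(b + 1)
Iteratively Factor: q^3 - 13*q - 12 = (q - 4)*(q^2 + 4*q + 3) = (q - 4)*(q + 1)*(q + 3)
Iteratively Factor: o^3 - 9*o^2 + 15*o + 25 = (o - 5)*(o^2 - 4*o - 5) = (o - 5)*(o + 1)*(o - 5)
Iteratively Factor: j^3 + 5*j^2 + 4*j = (j + 1)*(j^2 + 4*j) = (j + 1)*(j + 4)*(j)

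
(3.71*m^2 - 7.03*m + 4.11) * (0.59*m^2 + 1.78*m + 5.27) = 2.1889*m^4 + 2.4561*m^3 + 9.4632*m^2 - 29.7323*m + 21.6597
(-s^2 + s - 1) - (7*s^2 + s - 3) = 2 - 8*s^2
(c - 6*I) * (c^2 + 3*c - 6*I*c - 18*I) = c^3 + 3*c^2 - 12*I*c^2 - 36*c - 36*I*c - 108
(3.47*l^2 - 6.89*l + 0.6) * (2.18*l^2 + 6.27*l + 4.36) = 7.5646*l^4 + 6.7367*l^3 - 26.7631*l^2 - 26.2784*l + 2.616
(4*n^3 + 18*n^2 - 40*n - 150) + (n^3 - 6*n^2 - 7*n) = 5*n^3 + 12*n^2 - 47*n - 150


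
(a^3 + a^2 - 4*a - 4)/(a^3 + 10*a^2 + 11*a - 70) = (a^2 + 3*a + 2)/(a^2 + 12*a + 35)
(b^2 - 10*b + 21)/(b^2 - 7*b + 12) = (b - 7)/(b - 4)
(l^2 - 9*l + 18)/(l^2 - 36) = (l - 3)/(l + 6)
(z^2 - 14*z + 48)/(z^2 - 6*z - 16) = (z - 6)/(z + 2)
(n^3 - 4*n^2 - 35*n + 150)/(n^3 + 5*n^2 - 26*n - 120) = (n - 5)/(n + 4)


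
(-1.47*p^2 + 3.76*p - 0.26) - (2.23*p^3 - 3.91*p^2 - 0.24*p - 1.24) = -2.23*p^3 + 2.44*p^2 + 4.0*p + 0.98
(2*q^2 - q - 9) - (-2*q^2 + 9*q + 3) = 4*q^2 - 10*q - 12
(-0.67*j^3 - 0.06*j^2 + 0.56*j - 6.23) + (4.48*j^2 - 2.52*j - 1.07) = -0.67*j^3 + 4.42*j^2 - 1.96*j - 7.3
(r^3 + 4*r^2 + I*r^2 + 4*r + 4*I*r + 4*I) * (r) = r^4 + 4*r^3 + I*r^3 + 4*r^2 + 4*I*r^2 + 4*I*r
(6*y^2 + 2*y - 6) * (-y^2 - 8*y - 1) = -6*y^4 - 50*y^3 - 16*y^2 + 46*y + 6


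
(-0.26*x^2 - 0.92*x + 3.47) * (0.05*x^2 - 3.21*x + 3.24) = -0.013*x^4 + 0.7886*x^3 + 2.2843*x^2 - 14.1195*x + 11.2428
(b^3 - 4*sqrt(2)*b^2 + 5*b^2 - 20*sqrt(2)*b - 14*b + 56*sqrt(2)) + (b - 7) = b^3 - 4*sqrt(2)*b^2 + 5*b^2 - 20*sqrt(2)*b - 13*b - 7 + 56*sqrt(2)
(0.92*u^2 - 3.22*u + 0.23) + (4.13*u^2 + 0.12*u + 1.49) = 5.05*u^2 - 3.1*u + 1.72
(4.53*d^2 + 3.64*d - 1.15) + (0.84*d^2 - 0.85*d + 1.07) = 5.37*d^2 + 2.79*d - 0.0799999999999998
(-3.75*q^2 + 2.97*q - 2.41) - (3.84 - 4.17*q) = -3.75*q^2 + 7.14*q - 6.25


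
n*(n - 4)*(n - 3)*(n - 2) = n^4 - 9*n^3 + 26*n^2 - 24*n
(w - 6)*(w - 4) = w^2 - 10*w + 24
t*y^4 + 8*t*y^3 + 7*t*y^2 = y^2*(y + 7)*(t*y + t)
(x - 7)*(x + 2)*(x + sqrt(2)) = x^3 - 5*x^2 + sqrt(2)*x^2 - 14*x - 5*sqrt(2)*x - 14*sqrt(2)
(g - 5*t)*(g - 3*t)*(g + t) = g^3 - 7*g^2*t + 7*g*t^2 + 15*t^3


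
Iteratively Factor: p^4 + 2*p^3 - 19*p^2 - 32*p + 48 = (p + 3)*(p^3 - p^2 - 16*p + 16) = (p + 3)*(p + 4)*(p^2 - 5*p + 4) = (p - 1)*(p + 3)*(p + 4)*(p - 4)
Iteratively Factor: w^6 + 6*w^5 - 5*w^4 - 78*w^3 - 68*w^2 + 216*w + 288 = (w + 3)*(w^5 + 3*w^4 - 14*w^3 - 36*w^2 + 40*w + 96) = (w - 2)*(w + 3)*(w^4 + 5*w^3 - 4*w^2 - 44*w - 48) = (w - 3)*(w - 2)*(w + 3)*(w^3 + 8*w^2 + 20*w + 16) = (w - 3)*(w - 2)*(w + 2)*(w + 3)*(w^2 + 6*w + 8) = (w - 3)*(w - 2)*(w + 2)*(w + 3)*(w + 4)*(w + 2)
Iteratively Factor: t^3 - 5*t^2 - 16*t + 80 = (t - 4)*(t^2 - t - 20) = (t - 5)*(t - 4)*(t + 4)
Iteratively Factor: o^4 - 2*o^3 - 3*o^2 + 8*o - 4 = (o - 1)*(o^3 - o^2 - 4*o + 4) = (o - 1)^2*(o^2 - 4) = (o - 1)^2*(o + 2)*(o - 2)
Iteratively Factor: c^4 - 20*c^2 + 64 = (c + 4)*(c^3 - 4*c^2 - 4*c + 16) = (c - 4)*(c + 4)*(c^2 - 4) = (c - 4)*(c - 2)*(c + 4)*(c + 2)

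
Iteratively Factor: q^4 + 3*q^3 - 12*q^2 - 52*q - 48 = (q + 2)*(q^3 + q^2 - 14*q - 24) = (q + 2)*(q + 3)*(q^2 - 2*q - 8) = (q + 2)^2*(q + 3)*(q - 4)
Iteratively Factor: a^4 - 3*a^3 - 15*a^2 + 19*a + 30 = (a - 2)*(a^3 - a^2 - 17*a - 15) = (a - 5)*(a - 2)*(a^2 + 4*a + 3) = (a - 5)*(a - 2)*(a + 1)*(a + 3)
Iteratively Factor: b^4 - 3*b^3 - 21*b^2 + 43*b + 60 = (b + 4)*(b^3 - 7*b^2 + 7*b + 15) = (b - 5)*(b + 4)*(b^2 - 2*b - 3) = (b - 5)*(b + 1)*(b + 4)*(b - 3)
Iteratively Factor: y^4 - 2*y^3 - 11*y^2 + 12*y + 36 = (y - 3)*(y^3 + y^2 - 8*y - 12) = (y - 3)^2*(y^2 + 4*y + 4) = (y - 3)^2*(y + 2)*(y + 2)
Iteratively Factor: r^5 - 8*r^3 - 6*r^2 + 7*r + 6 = (r + 2)*(r^4 - 2*r^3 - 4*r^2 + 2*r + 3) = (r + 1)*(r + 2)*(r^3 - 3*r^2 - r + 3) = (r - 3)*(r + 1)*(r + 2)*(r^2 - 1) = (r - 3)*(r - 1)*(r + 1)*(r + 2)*(r + 1)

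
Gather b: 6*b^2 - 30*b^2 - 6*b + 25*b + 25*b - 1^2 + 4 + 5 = -24*b^2 + 44*b + 8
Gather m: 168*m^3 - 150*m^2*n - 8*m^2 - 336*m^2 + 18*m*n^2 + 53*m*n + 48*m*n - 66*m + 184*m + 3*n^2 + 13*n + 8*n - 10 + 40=168*m^3 + m^2*(-150*n - 344) + m*(18*n^2 + 101*n + 118) + 3*n^2 + 21*n + 30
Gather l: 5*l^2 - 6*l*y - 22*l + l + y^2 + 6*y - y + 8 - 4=5*l^2 + l*(-6*y - 21) + y^2 + 5*y + 4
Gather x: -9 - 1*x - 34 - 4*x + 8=-5*x - 35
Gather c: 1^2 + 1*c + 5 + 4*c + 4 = 5*c + 10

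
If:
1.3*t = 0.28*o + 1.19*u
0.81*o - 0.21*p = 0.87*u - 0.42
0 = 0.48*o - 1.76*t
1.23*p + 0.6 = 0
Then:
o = -0.69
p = -0.49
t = -0.19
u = -0.04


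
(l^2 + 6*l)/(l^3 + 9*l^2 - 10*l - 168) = l/(l^2 + 3*l - 28)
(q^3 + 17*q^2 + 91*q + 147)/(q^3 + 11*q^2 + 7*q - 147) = (q + 3)/(q - 3)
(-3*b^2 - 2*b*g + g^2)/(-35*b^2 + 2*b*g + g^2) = (-3*b^2 - 2*b*g + g^2)/(-35*b^2 + 2*b*g + g^2)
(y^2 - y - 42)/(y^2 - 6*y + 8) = (y^2 - y - 42)/(y^2 - 6*y + 8)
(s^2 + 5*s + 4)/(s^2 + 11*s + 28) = (s + 1)/(s + 7)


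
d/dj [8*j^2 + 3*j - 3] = 16*j + 3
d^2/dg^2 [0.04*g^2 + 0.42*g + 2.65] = 0.0800000000000000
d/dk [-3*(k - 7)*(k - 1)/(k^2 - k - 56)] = 21*(-k^2 + 18*k - 65)/(k^4 - 2*k^3 - 111*k^2 + 112*k + 3136)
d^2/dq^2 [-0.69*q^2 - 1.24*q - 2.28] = -1.38000000000000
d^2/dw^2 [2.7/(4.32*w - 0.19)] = 100.77696/(4.32*w - 0.19)^3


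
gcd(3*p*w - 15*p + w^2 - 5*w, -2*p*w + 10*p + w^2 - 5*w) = w - 5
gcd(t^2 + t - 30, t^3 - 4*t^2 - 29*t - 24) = 1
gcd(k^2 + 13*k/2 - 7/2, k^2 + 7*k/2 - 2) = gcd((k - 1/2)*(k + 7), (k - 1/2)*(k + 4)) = k - 1/2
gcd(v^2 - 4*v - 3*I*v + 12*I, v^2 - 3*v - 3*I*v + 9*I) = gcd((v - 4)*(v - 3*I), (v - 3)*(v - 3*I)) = v - 3*I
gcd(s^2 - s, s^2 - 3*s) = s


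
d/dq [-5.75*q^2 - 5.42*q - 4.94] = -11.5*q - 5.42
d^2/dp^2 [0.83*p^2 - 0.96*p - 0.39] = 1.66000000000000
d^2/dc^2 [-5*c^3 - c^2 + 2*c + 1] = -30*c - 2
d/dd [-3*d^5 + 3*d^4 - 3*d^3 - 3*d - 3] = -15*d^4 + 12*d^3 - 9*d^2 - 3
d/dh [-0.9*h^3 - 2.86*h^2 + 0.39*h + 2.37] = -2.7*h^2 - 5.72*h + 0.39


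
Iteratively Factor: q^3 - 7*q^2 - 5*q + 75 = (q - 5)*(q^2 - 2*q - 15) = (q - 5)*(q + 3)*(q - 5)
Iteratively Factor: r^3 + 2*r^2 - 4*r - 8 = (r + 2)*(r^2 - 4) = (r + 2)^2*(r - 2)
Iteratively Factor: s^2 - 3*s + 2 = (s - 1)*(s - 2)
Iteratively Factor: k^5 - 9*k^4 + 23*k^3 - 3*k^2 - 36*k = (k - 3)*(k^4 - 6*k^3 + 5*k^2 + 12*k) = (k - 4)*(k - 3)*(k^3 - 2*k^2 - 3*k) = k*(k - 4)*(k - 3)*(k^2 - 2*k - 3) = k*(k - 4)*(k - 3)*(k + 1)*(k - 3)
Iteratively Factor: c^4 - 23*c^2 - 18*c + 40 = (c - 1)*(c^3 + c^2 - 22*c - 40) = (c - 1)*(c + 4)*(c^2 - 3*c - 10) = (c - 5)*(c - 1)*(c + 4)*(c + 2)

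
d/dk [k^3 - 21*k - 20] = 3*k^2 - 21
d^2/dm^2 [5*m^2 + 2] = 10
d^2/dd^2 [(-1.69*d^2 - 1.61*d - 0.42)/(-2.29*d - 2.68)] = 8.919772/(12.008989*d^3 + 42.162564*d^2 + 49.343088*d + 19.248832)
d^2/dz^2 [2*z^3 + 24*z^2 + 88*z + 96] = 12*z + 48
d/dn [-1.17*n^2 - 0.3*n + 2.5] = -2.34*n - 0.3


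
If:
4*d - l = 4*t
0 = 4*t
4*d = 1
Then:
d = 1/4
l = 1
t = 0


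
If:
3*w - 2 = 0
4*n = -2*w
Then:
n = -1/3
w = 2/3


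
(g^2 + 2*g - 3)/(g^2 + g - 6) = (g - 1)/(g - 2)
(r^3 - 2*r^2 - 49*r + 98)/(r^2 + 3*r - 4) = (r^3 - 2*r^2 - 49*r + 98)/(r^2 + 3*r - 4)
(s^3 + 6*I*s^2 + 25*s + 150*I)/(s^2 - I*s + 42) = (s^2 + 25)/(s - 7*I)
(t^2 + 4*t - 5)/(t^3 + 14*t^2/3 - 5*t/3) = 3*(t - 1)/(t*(3*t - 1))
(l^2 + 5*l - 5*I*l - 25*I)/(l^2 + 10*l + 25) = (l - 5*I)/(l + 5)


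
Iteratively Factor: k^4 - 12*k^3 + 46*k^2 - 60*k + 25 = (k - 5)*(k^3 - 7*k^2 + 11*k - 5) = (k - 5)*(k - 1)*(k^2 - 6*k + 5) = (k - 5)*(k - 1)^2*(k - 5)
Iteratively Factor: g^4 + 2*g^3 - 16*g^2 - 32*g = (g - 4)*(g^3 + 6*g^2 + 8*g) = g*(g - 4)*(g^2 + 6*g + 8) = g*(g - 4)*(g + 2)*(g + 4)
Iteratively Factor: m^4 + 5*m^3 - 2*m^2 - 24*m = (m)*(m^3 + 5*m^2 - 2*m - 24) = m*(m + 4)*(m^2 + m - 6) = m*(m + 3)*(m + 4)*(m - 2)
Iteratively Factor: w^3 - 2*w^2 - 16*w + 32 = (w - 4)*(w^2 + 2*w - 8) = (w - 4)*(w - 2)*(w + 4)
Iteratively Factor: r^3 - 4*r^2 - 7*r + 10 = (r - 1)*(r^2 - 3*r - 10) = (r - 5)*(r - 1)*(r + 2)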